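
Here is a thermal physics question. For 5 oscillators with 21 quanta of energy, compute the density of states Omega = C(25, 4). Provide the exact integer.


Step 1: Use binomial coefficient C(25, 4)
Step 2: Numerator = 25! / 21!
Step 3: Denominator = 4!
Step 4: Omega = 12650

12650


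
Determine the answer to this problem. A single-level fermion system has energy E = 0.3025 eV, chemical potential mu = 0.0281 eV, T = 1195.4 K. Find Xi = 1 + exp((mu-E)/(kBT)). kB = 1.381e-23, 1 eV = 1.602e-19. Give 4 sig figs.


Step 1: (mu - E) = 0.0281 - 0.3025 = -0.2744 eV
Step 2: x = (mu-E)*eV/(kB*T) = -0.2744*1.602e-19/(1.381e-23*1195.4) = -2.663
Step 3: exp(x) = 0.06975
Step 4: Xi = 1 + 0.06975 = 1.07

1.07


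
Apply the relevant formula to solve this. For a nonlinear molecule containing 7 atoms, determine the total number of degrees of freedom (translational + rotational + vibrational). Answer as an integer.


Step 1: Translational DOF = 3
Step 2: Rotational DOF (nonlinear) = 3
Step 3: Vibrational DOF = 3*7 - 6 = 15
Step 4: Total = 3 + 3 + 15 = 21

21


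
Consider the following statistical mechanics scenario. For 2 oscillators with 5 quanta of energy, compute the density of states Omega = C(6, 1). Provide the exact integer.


Step 1: Use binomial coefficient C(6, 1)
Step 2: Numerator = 6! / 5!
Step 3: Denominator = 1!
Step 4: Omega = 6

6


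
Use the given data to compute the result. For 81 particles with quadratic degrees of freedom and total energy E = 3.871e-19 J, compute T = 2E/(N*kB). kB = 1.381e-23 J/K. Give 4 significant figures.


Step 1: Numerator = 2*E = 2*3.871e-19 = 7.742e-19 J
Step 2: Denominator = N*kB = 81*1.381e-23 = 1.119e-21
Step 3: T = 7.742e-19 / 1.119e-21 = 692.1 K

692.1


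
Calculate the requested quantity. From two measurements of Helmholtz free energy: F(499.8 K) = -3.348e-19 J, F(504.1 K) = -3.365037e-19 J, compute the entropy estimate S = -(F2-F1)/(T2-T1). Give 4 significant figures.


Step 1: dF = F2 - F1 = -3.365037e-19 - (-3.348e-19) = -1.7037e-21 J
Step 2: dT = T2 - T1 = 504.1 - 499.8 = 4.3 K
Step 3: S = -dF/dT = -(-1.7037e-21)/4.3 = 3.962e-22 J/K

3.962e-22


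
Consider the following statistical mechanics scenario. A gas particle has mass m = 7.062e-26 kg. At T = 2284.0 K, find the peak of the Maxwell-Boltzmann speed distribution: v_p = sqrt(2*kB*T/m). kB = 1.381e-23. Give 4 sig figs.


Step 1: Numerator = 2*kB*T = 2*1.381e-23*2284.0 = 6.308e-20
Step 2: Ratio = 6.308e-20 / 7.062e-26 = 8.933e+05
Step 3: v_p = sqrt(8.933e+05) = 945.1 m/s

945.1


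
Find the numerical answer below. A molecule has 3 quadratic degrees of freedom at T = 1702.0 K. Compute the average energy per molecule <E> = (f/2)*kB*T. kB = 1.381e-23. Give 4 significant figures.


Step 1: f/2 = 3/2 = 1.5
Step 2: kB*T = 1.381e-23 * 1702.0 = 2.35e-20
Step 3: <E> = 1.5 * 2.35e-20 = 3.526e-20 J

3.526e-20


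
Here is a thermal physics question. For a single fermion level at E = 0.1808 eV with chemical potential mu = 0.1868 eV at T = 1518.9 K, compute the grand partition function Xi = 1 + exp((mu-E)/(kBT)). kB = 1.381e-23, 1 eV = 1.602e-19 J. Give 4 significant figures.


Step 1: (mu - E) = 0.1868 - 0.1808 = 0.006 eV
Step 2: x = (mu-E)*eV/(kB*T) = 0.006*1.602e-19/(1.381e-23*1518.9) = 0.04582
Step 3: exp(x) = 1.047
Step 4: Xi = 1 + 1.047 = 2.047

2.047


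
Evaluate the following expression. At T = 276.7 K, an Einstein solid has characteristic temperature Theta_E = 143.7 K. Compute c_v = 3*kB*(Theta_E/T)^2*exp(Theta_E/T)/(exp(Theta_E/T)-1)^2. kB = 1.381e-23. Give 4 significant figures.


Step 1: x = Theta_E/T = 143.7/276.7 = 0.5193
Step 2: x^2 = 0.2697
Step 3: exp(x) = 1.681
Step 4: c_v = 3*1.381e-23*0.2697*1.681/(1.681-1)^2 = 4.051e-23

4.051e-23


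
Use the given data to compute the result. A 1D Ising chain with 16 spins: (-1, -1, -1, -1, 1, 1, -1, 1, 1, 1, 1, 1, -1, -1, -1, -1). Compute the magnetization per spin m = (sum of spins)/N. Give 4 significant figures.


Step 1: Count up spins (+1): 7, down spins (-1): 9
Step 2: Total magnetization M = 7 - 9 = -2
Step 3: m = M/N = -2/16 = -0.125

-0.125


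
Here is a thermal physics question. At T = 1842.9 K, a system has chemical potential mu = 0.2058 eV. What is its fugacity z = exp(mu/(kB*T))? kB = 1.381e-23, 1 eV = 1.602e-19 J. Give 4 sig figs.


Step 1: Convert mu to Joules: 0.2058*1.602e-19 = 3.297e-20 J
Step 2: kB*T = 1.381e-23*1842.9 = 2.545e-20 J
Step 3: mu/(kB*T) = 1.295
Step 4: z = exp(1.295) = 3.653

3.653


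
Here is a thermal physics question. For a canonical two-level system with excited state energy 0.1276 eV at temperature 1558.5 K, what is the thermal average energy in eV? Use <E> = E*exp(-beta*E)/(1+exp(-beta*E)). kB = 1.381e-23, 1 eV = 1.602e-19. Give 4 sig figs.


Step 1: beta*E = 0.1276*1.602e-19/(1.381e-23*1558.5) = 0.9498
Step 2: exp(-beta*E) = 0.3868
Step 3: <E> = 0.1276*0.3868/(1+0.3868) = 0.03559 eV

0.03559


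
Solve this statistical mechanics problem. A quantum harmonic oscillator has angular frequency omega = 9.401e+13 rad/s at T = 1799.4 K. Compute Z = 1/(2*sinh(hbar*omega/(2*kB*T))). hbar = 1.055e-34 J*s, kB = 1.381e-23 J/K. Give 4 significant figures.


Step 1: Compute x = hbar*omega/(kB*T) = 1.055e-34*9.401e+13/(1.381e-23*1799.4) = 0.3991
Step 2: x/2 = 0.1996
Step 3: sinh(x/2) = 0.2009
Step 4: Z = 1/(2*0.2009) = 2.489

2.489


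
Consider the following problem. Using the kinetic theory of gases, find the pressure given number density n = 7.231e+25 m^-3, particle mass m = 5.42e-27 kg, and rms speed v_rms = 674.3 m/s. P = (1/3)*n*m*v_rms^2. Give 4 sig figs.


Step 1: v_rms^2 = 674.3^2 = 4.547e+05
Step 2: n*m = 7.231e+25*5.42e-27 = 0.3919
Step 3: P = (1/3)*0.3919*4.547e+05 = 5.94e+04 Pa

5.94e+04


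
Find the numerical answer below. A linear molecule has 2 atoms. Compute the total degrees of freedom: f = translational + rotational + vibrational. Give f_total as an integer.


Step 1: Translational DOF = 3
Step 2: Rotational DOF (linear) = 2
Step 3: Vibrational DOF = 3*2 - 5 = 1
Step 4: Total = 3 + 2 + 1 = 6

6


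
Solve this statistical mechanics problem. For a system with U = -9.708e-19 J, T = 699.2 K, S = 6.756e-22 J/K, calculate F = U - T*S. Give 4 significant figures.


Step 1: T*S = 699.2 * 6.756e-22 = 4.724e-19 J
Step 2: F = U - T*S = -9.708e-19 - 4.724e-19
Step 3: F = -1.443e-18 J

-1.443e-18


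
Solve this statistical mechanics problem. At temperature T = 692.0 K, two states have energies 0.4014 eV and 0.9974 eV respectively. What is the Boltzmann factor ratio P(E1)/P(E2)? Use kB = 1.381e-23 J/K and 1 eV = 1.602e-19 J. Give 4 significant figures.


Step 1: Compute energy difference dE = E1 - E2 = 0.4014 - 0.9974 = -0.596 eV
Step 2: Convert to Joules: dE_J = -0.596 * 1.602e-19 = -9.548e-20 J
Step 3: Compute exponent = -dE_J / (kB * T) = -(-9.548e-20) / (1.381e-23 * 692.0) = 9.991
Step 4: P(E1)/P(E2) = exp(9.991) = 2.183e+04

2.183e+04


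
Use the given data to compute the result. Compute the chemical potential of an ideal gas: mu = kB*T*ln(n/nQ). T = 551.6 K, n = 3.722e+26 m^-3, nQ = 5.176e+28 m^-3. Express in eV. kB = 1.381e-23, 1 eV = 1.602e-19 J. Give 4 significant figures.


Step 1: n/nQ = 3.722e+26/5.176e+28 = 0.007191
Step 2: ln(n/nQ) = -4.935
Step 3: mu = kB*T*ln(n/nQ) = 7.618e-21*-4.935 = -3.759e-20 J
Step 4: Convert to eV: -3.759e-20/1.602e-19 = -0.2347 eV

-0.2347


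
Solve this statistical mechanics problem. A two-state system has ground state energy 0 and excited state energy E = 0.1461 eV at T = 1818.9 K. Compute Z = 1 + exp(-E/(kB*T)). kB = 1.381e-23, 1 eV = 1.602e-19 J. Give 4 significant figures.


Step 1: Compute beta*E = E*eV/(kB*T) = 0.1461*1.602e-19/(1.381e-23*1818.9) = 0.9318
Step 2: exp(-beta*E) = exp(-0.9318) = 0.3939
Step 3: Z = 1 + 0.3939 = 1.394

1.394


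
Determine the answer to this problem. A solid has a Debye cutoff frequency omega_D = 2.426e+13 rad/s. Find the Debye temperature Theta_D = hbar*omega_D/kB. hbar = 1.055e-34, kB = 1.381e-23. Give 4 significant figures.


Step 1: hbar*omega_D = 1.055e-34 * 2.426e+13 = 2.559e-21 J
Step 2: Theta_D = 2.559e-21 / 1.381e-23
Step 3: Theta_D = 185.3 K

185.3


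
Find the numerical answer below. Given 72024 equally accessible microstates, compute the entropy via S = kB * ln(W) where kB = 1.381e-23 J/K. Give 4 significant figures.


Step 1: ln(W) = ln(72024) = 11.18
Step 2: S = kB * ln(W) = 1.381e-23 * 11.18
Step 3: S = 1.545e-22 J/K

1.545e-22


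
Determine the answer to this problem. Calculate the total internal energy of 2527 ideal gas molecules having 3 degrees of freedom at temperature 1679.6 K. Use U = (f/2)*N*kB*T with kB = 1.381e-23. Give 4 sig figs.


Step 1: f/2 = 3/2 = 1.5
Step 2: N*kB*T = 2527*1.381e-23*1679.6 = 5.861e-17
Step 3: U = 1.5 * 5.861e-17 = 8.792e-17 J

8.792e-17


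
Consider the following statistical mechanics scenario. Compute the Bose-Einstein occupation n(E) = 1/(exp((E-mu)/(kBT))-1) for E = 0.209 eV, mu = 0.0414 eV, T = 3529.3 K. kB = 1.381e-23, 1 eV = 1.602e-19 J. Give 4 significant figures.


Step 1: (E - mu) = 0.1676 eV
Step 2: x = (E-mu)*eV/(kB*T) = 0.1676*1.602e-19/(1.381e-23*3529.3) = 0.5509
Step 3: exp(x) = 1.735
Step 4: n = 1/(exp(x)-1) = 1.361

1.361


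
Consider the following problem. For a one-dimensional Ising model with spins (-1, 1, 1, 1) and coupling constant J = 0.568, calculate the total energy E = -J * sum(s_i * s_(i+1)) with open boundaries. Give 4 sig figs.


Step 1: Nearest-neighbor products: -1, 1, 1
Step 2: Sum of products = 1
Step 3: E = -0.568 * 1 = -0.568

-0.568


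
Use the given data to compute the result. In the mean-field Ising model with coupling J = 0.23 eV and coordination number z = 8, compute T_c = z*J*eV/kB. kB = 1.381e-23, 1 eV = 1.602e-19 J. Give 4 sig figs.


Step 1: z*J = 8*0.23 = 1.84 eV
Step 2: Convert to Joules: 1.84*1.602e-19 = 2.948e-19 J
Step 3: T_c = 2.948e-19 / 1.381e-23 = 2.134e+04 K

2.134e+04


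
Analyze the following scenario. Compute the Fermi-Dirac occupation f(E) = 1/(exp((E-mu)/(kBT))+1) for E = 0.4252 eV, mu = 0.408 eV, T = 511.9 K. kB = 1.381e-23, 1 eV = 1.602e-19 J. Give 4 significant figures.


Step 1: (E - mu) = 0.4252 - 0.408 = 0.0172 eV
Step 2: Convert: (E-mu)*eV = 2.755e-21 J
Step 3: x = (E-mu)*eV/(kB*T) = 0.3898
Step 4: f = 1/(exp(0.3898)+1) = 0.4038

0.4038


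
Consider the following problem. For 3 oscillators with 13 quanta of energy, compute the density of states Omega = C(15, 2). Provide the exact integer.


Step 1: Use binomial coefficient C(15, 2)
Step 2: Numerator = 15! / 13!
Step 3: Denominator = 2!
Step 4: Omega = 105

105


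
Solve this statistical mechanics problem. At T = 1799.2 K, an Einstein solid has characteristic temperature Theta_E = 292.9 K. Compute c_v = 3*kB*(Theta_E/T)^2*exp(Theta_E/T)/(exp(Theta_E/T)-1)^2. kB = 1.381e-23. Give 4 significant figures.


Step 1: x = Theta_E/T = 292.9/1799.2 = 0.1628
Step 2: x^2 = 0.0265
Step 3: exp(x) = 1.177
Step 4: c_v = 3*1.381e-23*0.0265*1.177/(1.177-1)^2 = 4.134e-23

4.134e-23


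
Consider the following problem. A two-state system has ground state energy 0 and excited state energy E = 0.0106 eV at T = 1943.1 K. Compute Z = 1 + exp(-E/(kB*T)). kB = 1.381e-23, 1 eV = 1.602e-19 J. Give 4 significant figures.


Step 1: Compute beta*E = E*eV/(kB*T) = 0.0106*1.602e-19/(1.381e-23*1943.1) = 0.06328
Step 2: exp(-beta*E) = exp(-0.06328) = 0.9387
Step 3: Z = 1 + 0.9387 = 1.939

1.939


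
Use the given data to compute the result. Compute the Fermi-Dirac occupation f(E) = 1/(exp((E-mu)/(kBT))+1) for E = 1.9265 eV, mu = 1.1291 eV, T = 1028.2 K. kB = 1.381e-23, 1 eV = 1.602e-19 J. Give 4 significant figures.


Step 1: (E - mu) = 1.9265 - 1.1291 = 0.7974 eV
Step 2: Convert: (E-mu)*eV = 1.277e-19 J
Step 3: x = (E-mu)*eV/(kB*T) = 8.996
Step 4: f = 1/(exp(8.996)+1) = 0.0001238

0.0001238


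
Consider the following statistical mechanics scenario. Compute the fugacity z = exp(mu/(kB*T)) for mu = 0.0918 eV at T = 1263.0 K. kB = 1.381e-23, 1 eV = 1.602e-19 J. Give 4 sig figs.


Step 1: Convert mu to Joules: 0.0918*1.602e-19 = 1.471e-20 J
Step 2: kB*T = 1.381e-23*1263.0 = 1.744e-20 J
Step 3: mu/(kB*T) = 0.8432
Step 4: z = exp(0.8432) = 2.324

2.324


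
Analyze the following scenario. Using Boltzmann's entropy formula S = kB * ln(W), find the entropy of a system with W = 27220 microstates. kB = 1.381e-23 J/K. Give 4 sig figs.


Step 1: ln(W) = ln(27220) = 10.21
Step 2: S = kB * ln(W) = 1.381e-23 * 10.21
Step 3: S = 1.41e-22 J/K

1.41e-22


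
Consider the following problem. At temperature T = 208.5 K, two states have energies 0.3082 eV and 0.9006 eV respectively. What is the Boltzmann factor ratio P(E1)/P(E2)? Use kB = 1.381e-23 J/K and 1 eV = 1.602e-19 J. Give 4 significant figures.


Step 1: Compute energy difference dE = E1 - E2 = 0.3082 - 0.9006 = -0.5924 eV
Step 2: Convert to Joules: dE_J = -0.5924 * 1.602e-19 = -9.49e-20 J
Step 3: Compute exponent = -dE_J / (kB * T) = -(-9.49e-20) / (1.381e-23 * 208.5) = 32.96
Step 4: P(E1)/P(E2) = exp(32.96) = 2.061e+14

2.061e+14


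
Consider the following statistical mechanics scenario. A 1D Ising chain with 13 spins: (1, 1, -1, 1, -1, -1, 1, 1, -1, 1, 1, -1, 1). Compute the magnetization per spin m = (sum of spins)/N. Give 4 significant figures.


Step 1: Count up spins (+1): 8, down spins (-1): 5
Step 2: Total magnetization M = 8 - 5 = 3
Step 3: m = M/N = 3/13 = 0.2308

0.2308


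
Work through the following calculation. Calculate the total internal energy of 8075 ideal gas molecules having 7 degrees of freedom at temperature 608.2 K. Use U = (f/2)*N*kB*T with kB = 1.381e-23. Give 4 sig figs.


Step 1: f/2 = 7/2 = 3.5
Step 2: N*kB*T = 8075*1.381e-23*608.2 = 6.782e-17
Step 3: U = 3.5 * 6.782e-17 = 2.374e-16 J

2.374e-16


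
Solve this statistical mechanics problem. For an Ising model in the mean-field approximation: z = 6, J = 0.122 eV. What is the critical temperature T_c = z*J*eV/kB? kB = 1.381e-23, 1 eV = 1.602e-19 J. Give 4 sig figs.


Step 1: z*J = 6*0.122 = 0.732 eV
Step 2: Convert to Joules: 0.732*1.602e-19 = 1.173e-19 J
Step 3: T_c = 1.173e-19 / 1.381e-23 = 8491 K

8491


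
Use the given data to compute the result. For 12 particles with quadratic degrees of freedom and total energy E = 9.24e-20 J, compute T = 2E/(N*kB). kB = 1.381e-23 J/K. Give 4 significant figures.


Step 1: Numerator = 2*E = 2*9.24e-20 = 1.848e-19 J
Step 2: Denominator = N*kB = 12*1.381e-23 = 1.657e-22
Step 3: T = 1.848e-19 / 1.657e-22 = 1115 K

1115


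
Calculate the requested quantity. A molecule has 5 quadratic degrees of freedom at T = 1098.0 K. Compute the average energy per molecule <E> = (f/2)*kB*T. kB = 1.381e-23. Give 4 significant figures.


Step 1: f/2 = 5/2 = 2.5
Step 2: kB*T = 1.381e-23 * 1098.0 = 1.516e-20
Step 3: <E> = 2.5 * 1.516e-20 = 3.791e-20 J

3.791e-20


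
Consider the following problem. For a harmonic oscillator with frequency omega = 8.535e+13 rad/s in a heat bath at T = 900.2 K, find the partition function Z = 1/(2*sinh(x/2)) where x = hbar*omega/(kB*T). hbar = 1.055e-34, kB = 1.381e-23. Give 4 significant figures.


Step 1: Compute x = hbar*omega/(kB*T) = 1.055e-34*8.535e+13/(1.381e-23*900.2) = 0.7243
Step 2: x/2 = 0.3622
Step 3: sinh(x/2) = 0.3701
Step 4: Z = 1/(2*0.3701) = 1.351

1.351


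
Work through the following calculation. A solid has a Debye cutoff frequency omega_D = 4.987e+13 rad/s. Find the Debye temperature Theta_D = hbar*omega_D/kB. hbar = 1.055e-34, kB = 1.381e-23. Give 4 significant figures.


Step 1: hbar*omega_D = 1.055e-34 * 4.987e+13 = 5.261e-21 J
Step 2: Theta_D = 5.261e-21 / 1.381e-23
Step 3: Theta_D = 381 K

381


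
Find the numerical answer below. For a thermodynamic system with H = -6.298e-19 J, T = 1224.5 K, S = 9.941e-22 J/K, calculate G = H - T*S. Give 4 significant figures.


Step 1: T*S = 1224.5 * 9.941e-22 = 1.217e-18 J
Step 2: G = H - T*S = -6.298e-19 - 1.217e-18
Step 3: G = -1.847e-18 J

-1.847e-18


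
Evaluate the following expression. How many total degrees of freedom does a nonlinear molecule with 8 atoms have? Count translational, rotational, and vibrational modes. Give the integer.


Step 1: Translational DOF = 3
Step 2: Rotational DOF (nonlinear) = 3
Step 3: Vibrational DOF = 3*8 - 6 = 18
Step 4: Total = 3 + 3 + 18 = 24

24


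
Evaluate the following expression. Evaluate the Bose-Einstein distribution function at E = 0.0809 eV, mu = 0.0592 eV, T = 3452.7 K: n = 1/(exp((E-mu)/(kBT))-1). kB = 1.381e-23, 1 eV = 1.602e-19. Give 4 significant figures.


Step 1: (E - mu) = 0.0217 eV
Step 2: x = (E-mu)*eV/(kB*T) = 0.0217*1.602e-19/(1.381e-23*3452.7) = 0.07291
Step 3: exp(x) = 1.076
Step 4: n = 1/(exp(x)-1) = 13.22

13.22


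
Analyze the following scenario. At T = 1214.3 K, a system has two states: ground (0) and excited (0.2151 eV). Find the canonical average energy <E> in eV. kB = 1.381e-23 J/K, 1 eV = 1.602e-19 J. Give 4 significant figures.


Step 1: beta*E = 0.2151*1.602e-19/(1.381e-23*1214.3) = 2.055
Step 2: exp(-beta*E) = 0.1281
Step 3: <E> = 0.2151*0.1281/(1+0.1281) = 0.02443 eV

0.02443


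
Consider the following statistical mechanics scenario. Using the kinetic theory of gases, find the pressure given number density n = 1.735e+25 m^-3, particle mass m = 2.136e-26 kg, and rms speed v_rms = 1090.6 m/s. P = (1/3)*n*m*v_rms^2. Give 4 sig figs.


Step 1: v_rms^2 = 1090.6^2 = 1.189e+06
Step 2: n*m = 1.735e+25*2.136e-26 = 0.3706
Step 3: P = (1/3)*0.3706*1.189e+06 = 1.469e+05 Pa

1.469e+05


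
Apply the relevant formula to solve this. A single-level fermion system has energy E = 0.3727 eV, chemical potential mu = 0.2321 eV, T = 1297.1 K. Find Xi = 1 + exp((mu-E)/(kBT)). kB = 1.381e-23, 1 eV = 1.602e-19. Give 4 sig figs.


Step 1: (mu - E) = 0.2321 - 0.3727 = -0.1406 eV
Step 2: x = (mu-E)*eV/(kB*T) = -0.1406*1.602e-19/(1.381e-23*1297.1) = -1.257
Step 3: exp(x) = 0.2844
Step 4: Xi = 1 + 0.2844 = 1.284

1.284


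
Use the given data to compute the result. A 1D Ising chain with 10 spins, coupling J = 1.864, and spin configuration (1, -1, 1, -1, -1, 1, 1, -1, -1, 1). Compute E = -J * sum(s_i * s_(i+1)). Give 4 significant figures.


Step 1: Nearest-neighbor products: -1, -1, -1, 1, -1, 1, -1, 1, -1
Step 2: Sum of products = -3
Step 3: E = -1.864 * -3 = 5.592

5.592


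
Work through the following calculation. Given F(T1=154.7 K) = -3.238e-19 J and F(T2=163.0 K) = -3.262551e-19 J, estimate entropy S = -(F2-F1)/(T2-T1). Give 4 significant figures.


Step 1: dF = F2 - F1 = -3.262551e-19 - (-3.238e-19) = -2.4551e-21 J
Step 2: dT = T2 - T1 = 163.0 - 154.7 = 8.3 K
Step 3: S = -dF/dT = -(-2.4551e-21)/8.3 = 2.958e-22 J/K

2.958e-22


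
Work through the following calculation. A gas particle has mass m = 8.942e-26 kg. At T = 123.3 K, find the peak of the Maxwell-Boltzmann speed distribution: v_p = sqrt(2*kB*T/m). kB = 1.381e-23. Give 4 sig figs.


Step 1: Numerator = 2*kB*T = 2*1.381e-23*123.3 = 3.406e-21
Step 2: Ratio = 3.406e-21 / 8.942e-26 = 3.808e+04
Step 3: v_p = sqrt(3.808e+04) = 195.2 m/s

195.2


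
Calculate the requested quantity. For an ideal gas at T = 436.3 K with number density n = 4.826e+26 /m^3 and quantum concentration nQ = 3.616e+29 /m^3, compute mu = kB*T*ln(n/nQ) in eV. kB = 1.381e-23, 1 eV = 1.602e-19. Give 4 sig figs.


Step 1: n/nQ = 4.826e+26/3.616e+29 = 0.001335
Step 2: ln(n/nQ) = -6.619
Step 3: mu = kB*T*ln(n/nQ) = 6.025e-21*-6.619 = -3.988e-20 J
Step 4: Convert to eV: -3.988e-20/1.602e-19 = -0.249 eV

-0.249


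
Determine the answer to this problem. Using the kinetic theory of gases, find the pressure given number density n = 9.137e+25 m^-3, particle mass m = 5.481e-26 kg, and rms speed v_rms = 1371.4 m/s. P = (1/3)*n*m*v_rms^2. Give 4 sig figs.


Step 1: v_rms^2 = 1371.4^2 = 1.881e+06
Step 2: n*m = 9.137e+25*5.481e-26 = 5.008
Step 3: P = (1/3)*5.008*1.881e+06 = 3.14e+06 Pa

3.14e+06


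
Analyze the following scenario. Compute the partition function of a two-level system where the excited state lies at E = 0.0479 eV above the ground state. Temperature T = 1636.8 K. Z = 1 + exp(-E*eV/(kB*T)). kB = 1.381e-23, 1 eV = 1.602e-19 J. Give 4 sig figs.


Step 1: Compute beta*E = E*eV/(kB*T) = 0.0479*1.602e-19/(1.381e-23*1636.8) = 0.3395
Step 2: exp(-beta*E) = exp(-0.3395) = 0.7121
Step 3: Z = 1 + 0.7121 = 1.712

1.712


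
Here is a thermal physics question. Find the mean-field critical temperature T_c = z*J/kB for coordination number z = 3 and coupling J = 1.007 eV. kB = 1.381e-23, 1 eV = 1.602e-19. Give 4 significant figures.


Step 1: z*J = 3*1.007 = 3.021 eV
Step 2: Convert to Joules: 3.021*1.602e-19 = 4.84e-19 J
Step 3: T_c = 4.84e-19 / 1.381e-23 = 3.504e+04 K

3.504e+04


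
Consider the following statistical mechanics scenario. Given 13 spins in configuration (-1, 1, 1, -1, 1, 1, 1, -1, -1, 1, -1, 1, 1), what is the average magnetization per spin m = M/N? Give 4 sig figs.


Step 1: Count up spins (+1): 8, down spins (-1): 5
Step 2: Total magnetization M = 8 - 5 = 3
Step 3: m = M/N = 3/13 = 0.2308

0.2308


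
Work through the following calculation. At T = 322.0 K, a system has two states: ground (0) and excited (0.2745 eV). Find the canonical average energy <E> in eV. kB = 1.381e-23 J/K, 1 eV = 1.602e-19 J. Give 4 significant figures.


Step 1: beta*E = 0.2745*1.602e-19/(1.381e-23*322.0) = 9.889
Step 2: exp(-beta*E) = 5.073e-05
Step 3: <E> = 0.2745*5.073e-05/(1+5.073e-05) = 1.392e-05 eV

1.392e-05


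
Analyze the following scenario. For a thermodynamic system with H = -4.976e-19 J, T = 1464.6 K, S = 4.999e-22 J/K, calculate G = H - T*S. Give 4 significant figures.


Step 1: T*S = 1464.6 * 4.999e-22 = 7.322e-19 J
Step 2: G = H - T*S = -4.976e-19 - 7.322e-19
Step 3: G = -1.23e-18 J

-1.23e-18


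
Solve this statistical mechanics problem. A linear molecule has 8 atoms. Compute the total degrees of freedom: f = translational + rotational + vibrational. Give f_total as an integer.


Step 1: Translational DOF = 3
Step 2: Rotational DOF (linear) = 2
Step 3: Vibrational DOF = 3*8 - 5 = 19
Step 4: Total = 3 + 2 + 19 = 24

24


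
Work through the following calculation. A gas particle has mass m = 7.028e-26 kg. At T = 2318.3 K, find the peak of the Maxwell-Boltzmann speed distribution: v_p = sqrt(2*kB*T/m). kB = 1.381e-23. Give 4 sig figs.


Step 1: Numerator = 2*kB*T = 2*1.381e-23*2318.3 = 6.403e-20
Step 2: Ratio = 6.403e-20 / 7.028e-26 = 9.111e+05
Step 3: v_p = sqrt(9.111e+05) = 954.5 m/s

954.5


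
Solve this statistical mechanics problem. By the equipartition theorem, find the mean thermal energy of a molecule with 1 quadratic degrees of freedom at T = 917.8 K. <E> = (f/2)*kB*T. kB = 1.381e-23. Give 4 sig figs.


Step 1: f/2 = 1/2 = 0.5
Step 2: kB*T = 1.381e-23 * 917.8 = 1.267e-20
Step 3: <E> = 0.5 * 1.267e-20 = 6.337e-21 J

6.337e-21


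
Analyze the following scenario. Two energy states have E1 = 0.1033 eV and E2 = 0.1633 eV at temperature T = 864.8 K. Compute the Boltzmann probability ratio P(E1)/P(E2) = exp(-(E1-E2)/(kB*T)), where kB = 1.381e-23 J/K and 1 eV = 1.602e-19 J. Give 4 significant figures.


Step 1: Compute energy difference dE = E1 - E2 = 0.1033 - 0.1633 = -0.06 eV
Step 2: Convert to Joules: dE_J = -0.06 * 1.602e-19 = -9.612e-21 J
Step 3: Compute exponent = -dE_J / (kB * T) = -(-9.612e-21) / (1.381e-23 * 864.8) = 0.8048
Step 4: P(E1)/P(E2) = exp(0.8048) = 2.236

2.236


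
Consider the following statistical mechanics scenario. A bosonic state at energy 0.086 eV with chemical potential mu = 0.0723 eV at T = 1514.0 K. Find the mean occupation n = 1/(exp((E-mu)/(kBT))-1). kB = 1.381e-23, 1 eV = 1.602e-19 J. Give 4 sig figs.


Step 1: (E - mu) = 0.0137 eV
Step 2: x = (E-mu)*eV/(kB*T) = 0.0137*1.602e-19/(1.381e-23*1514.0) = 0.105
Step 3: exp(x) = 1.111
Step 4: n = 1/(exp(x)-1) = 9.035

9.035


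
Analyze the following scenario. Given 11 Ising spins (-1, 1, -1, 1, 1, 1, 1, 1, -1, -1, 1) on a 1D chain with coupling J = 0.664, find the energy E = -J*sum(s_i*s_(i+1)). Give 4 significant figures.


Step 1: Nearest-neighbor products: -1, -1, -1, 1, 1, 1, 1, -1, 1, -1
Step 2: Sum of products = 0
Step 3: E = -0.664 * 0 = 0

0


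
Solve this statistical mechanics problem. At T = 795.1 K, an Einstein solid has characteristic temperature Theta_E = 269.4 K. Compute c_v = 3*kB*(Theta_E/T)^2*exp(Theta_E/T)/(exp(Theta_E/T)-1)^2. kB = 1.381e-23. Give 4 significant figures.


Step 1: x = Theta_E/T = 269.4/795.1 = 0.3388
Step 2: x^2 = 0.1148
Step 3: exp(x) = 1.403
Step 4: c_v = 3*1.381e-23*0.1148*1.403/(1.403-1)^2 = 4.104e-23

4.104e-23


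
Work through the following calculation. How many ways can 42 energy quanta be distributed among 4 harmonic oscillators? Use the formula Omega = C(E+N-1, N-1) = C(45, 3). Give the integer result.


Step 1: Use binomial coefficient C(45, 3)
Step 2: Numerator = 45! / 42!
Step 3: Denominator = 3!
Step 4: Omega = 14190

14190


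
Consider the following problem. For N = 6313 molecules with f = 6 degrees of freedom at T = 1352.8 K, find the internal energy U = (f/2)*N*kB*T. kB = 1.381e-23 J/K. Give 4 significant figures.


Step 1: f/2 = 6/2 = 3.0
Step 2: N*kB*T = 6313*1.381e-23*1352.8 = 1.179e-16
Step 3: U = 3.0 * 1.179e-16 = 3.538e-16 J

3.538e-16


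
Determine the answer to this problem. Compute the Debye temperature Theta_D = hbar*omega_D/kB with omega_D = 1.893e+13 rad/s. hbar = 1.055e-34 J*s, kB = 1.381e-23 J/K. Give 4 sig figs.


Step 1: hbar*omega_D = 1.055e-34 * 1.893e+13 = 1.997e-21 J
Step 2: Theta_D = 1.997e-21 / 1.381e-23
Step 3: Theta_D = 144.6 K

144.6


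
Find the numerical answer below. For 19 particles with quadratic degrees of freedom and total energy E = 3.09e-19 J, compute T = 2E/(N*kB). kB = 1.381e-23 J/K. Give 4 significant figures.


Step 1: Numerator = 2*E = 2*3.09e-19 = 6.18e-19 J
Step 2: Denominator = N*kB = 19*1.381e-23 = 2.624e-22
Step 3: T = 6.18e-19 / 2.624e-22 = 2355 K

2355


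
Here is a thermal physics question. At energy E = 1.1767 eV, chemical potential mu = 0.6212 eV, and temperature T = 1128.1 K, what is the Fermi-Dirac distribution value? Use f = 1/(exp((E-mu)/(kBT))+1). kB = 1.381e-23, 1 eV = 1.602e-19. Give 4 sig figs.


Step 1: (E - mu) = 1.1767 - 0.6212 = 0.5555 eV
Step 2: Convert: (E-mu)*eV = 8.899e-20 J
Step 3: x = (E-mu)*eV/(kB*T) = 5.712
Step 4: f = 1/(exp(5.712)+1) = 0.003294

0.003294


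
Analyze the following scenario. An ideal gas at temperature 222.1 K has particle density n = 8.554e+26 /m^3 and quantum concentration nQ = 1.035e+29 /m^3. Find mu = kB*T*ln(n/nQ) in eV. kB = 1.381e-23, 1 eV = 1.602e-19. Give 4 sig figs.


Step 1: n/nQ = 8.554e+26/1.035e+29 = 0.008265
Step 2: ln(n/nQ) = -4.796
Step 3: mu = kB*T*ln(n/nQ) = 3.067e-21*-4.796 = -1.471e-20 J
Step 4: Convert to eV: -1.471e-20/1.602e-19 = -0.09182 eV

-0.09182


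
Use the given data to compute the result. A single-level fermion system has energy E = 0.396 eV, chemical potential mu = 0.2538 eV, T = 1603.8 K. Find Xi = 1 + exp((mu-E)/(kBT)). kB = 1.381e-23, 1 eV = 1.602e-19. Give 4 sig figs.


Step 1: (mu - E) = 0.2538 - 0.396 = -0.1422 eV
Step 2: x = (mu-E)*eV/(kB*T) = -0.1422*1.602e-19/(1.381e-23*1603.8) = -1.029
Step 3: exp(x) = 0.3575
Step 4: Xi = 1 + 0.3575 = 1.358

1.358


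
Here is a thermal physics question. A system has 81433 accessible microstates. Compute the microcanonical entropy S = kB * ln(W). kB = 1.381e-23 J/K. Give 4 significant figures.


Step 1: ln(W) = ln(81433) = 11.31
Step 2: S = kB * ln(W) = 1.381e-23 * 11.31
Step 3: S = 1.562e-22 J/K

1.562e-22


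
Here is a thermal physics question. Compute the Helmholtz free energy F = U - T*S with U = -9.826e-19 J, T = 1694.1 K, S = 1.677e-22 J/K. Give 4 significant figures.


Step 1: T*S = 1694.1 * 1.677e-22 = 2.841e-19 J
Step 2: F = U - T*S = -9.826e-19 - 2.841e-19
Step 3: F = -1.267e-18 J

-1.267e-18


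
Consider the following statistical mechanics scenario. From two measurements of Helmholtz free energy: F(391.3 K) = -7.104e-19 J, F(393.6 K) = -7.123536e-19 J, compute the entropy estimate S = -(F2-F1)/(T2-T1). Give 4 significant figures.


Step 1: dF = F2 - F1 = -7.123536e-19 - (-7.104e-19) = -1.9536e-21 J
Step 2: dT = T2 - T1 = 393.6 - 391.3 = 2.3 K
Step 3: S = -dF/dT = -(-1.9536e-21)/2.3 = 8.494e-22 J/K

8.494e-22


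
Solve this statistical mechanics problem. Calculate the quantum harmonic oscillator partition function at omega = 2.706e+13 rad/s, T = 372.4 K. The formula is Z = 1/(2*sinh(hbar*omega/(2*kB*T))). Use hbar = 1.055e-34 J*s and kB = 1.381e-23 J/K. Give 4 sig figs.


Step 1: Compute x = hbar*omega/(kB*T) = 1.055e-34*2.706e+13/(1.381e-23*372.4) = 0.5551
Step 2: x/2 = 0.2776
Step 3: sinh(x/2) = 0.2811
Step 4: Z = 1/(2*0.2811) = 1.779

1.779


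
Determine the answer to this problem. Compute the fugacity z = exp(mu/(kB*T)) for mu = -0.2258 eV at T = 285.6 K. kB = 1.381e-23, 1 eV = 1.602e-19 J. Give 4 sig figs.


Step 1: Convert mu to Joules: -0.2258*1.602e-19 = -3.617e-20 J
Step 2: kB*T = 1.381e-23*285.6 = 3.944e-21 J
Step 3: mu/(kB*T) = -9.171
Step 4: z = exp(-9.171) = 0.000104

0.000104


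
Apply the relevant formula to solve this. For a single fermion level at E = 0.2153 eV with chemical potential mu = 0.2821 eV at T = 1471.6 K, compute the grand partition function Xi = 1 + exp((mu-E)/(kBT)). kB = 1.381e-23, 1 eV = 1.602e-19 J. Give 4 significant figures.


Step 1: (mu - E) = 0.2821 - 0.2153 = 0.0668 eV
Step 2: x = (mu-E)*eV/(kB*T) = 0.0668*1.602e-19/(1.381e-23*1471.6) = 0.5266
Step 3: exp(x) = 1.693
Step 4: Xi = 1 + 1.693 = 2.693

2.693


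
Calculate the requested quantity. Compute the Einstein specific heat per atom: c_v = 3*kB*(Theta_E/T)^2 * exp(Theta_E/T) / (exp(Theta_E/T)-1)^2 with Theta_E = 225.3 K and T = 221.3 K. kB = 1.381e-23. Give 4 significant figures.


Step 1: x = Theta_E/T = 225.3/221.3 = 1.018
Step 2: x^2 = 1.036
Step 3: exp(x) = 2.768
Step 4: c_v = 3*1.381e-23*1.036*2.768/(2.768-1)^2 = 3.803e-23

3.803e-23


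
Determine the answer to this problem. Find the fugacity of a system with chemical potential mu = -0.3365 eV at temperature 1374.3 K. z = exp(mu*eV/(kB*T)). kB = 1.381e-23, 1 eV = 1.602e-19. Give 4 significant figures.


Step 1: Convert mu to Joules: -0.3365*1.602e-19 = -5.391e-20 J
Step 2: kB*T = 1.381e-23*1374.3 = 1.898e-20 J
Step 3: mu/(kB*T) = -2.84
Step 4: z = exp(-2.84) = 0.05841

0.05841


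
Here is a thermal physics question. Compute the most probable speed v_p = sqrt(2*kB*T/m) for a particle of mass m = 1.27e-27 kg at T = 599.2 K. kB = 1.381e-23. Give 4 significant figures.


Step 1: Numerator = 2*kB*T = 2*1.381e-23*599.2 = 1.655e-20
Step 2: Ratio = 1.655e-20 / 1.27e-27 = 1.303e+07
Step 3: v_p = sqrt(1.303e+07) = 3610 m/s

3610


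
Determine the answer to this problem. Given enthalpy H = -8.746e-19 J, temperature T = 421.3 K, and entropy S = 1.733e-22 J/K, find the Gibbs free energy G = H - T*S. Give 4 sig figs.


Step 1: T*S = 421.3 * 1.733e-22 = 7.301e-20 J
Step 2: G = H - T*S = -8.746e-19 - 7.301e-20
Step 3: G = -9.476e-19 J

-9.476e-19


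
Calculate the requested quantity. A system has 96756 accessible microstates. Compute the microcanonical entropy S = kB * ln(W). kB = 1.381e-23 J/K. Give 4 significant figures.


Step 1: ln(W) = ln(96756) = 11.48
Step 2: S = kB * ln(W) = 1.381e-23 * 11.48
Step 3: S = 1.585e-22 J/K

1.585e-22


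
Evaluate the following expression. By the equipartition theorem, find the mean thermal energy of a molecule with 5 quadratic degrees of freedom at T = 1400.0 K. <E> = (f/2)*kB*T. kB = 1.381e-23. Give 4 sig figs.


Step 1: f/2 = 5/2 = 2.5
Step 2: kB*T = 1.381e-23 * 1400.0 = 1.933e-20
Step 3: <E> = 2.5 * 1.933e-20 = 4.833e-20 J

4.833e-20


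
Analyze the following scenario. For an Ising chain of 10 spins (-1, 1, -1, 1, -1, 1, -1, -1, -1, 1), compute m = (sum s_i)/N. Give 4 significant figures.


Step 1: Count up spins (+1): 4, down spins (-1): 6
Step 2: Total magnetization M = 4 - 6 = -2
Step 3: m = M/N = -2/10 = -0.2

-0.2


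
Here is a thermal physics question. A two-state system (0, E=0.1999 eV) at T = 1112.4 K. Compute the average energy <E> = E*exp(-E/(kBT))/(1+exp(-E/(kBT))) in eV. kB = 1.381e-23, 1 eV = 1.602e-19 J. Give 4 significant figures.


Step 1: beta*E = 0.1999*1.602e-19/(1.381e-23*1112.4) = 2.085
Step 2: exp(-beta*E) = 0.1244
Step 3: <E> = 0.1999*0.1244/(1+0.1244) = 0.02211 eV

0.02211


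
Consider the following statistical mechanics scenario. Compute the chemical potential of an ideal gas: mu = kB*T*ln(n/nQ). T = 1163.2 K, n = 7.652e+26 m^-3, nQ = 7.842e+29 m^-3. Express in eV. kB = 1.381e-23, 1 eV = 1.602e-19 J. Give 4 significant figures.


Step 1: n/nQ = 7.652e+26/7.842e+29 = 0.0009758
Step 2: ln(n/nQ) = -6.932
Step 3: mu = kB*T*ln(n/nQ) = 1.606e-20*-6.932 = -1.114e-19 J
Step 4: Convert to eV: -1.114e-19/1.602e-19 = -0.6951 eV

-0.6951


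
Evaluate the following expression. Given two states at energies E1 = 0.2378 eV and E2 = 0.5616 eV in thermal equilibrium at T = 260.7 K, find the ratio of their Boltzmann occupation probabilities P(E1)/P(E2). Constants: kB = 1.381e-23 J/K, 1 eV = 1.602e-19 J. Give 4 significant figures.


Step 1: Compute energy difference dE = E1 - E2 = 0.2378 - 0.5616 = -0.3238 eV
Step 2: Convert to Joules: dE_J = -0.3238 * 1.602e-19 = -5.187e-20 J
Step 3: Compute exponent = -dE_J / (kB * T) = -(-5.187e-20) / (1.381e-23 * 260.7) = 14.41
Step 4: P(E1)/P(E2) = exp(14.41) = 1.809e+06

1.809e+06


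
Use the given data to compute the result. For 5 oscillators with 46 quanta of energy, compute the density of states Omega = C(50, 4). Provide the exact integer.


Step 1: Use binomial coefficient C(50, 4)
Step 2: Numerator = 50! / 46!
Step 3: Denominator = 4!
Step 4: Omega = 230300

230300


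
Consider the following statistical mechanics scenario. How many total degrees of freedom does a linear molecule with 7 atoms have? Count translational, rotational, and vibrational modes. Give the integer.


Step 1: Translational DOF = 3
Step 2: Rotational DOF (linear) = 2
Step 3: Vibrational DOF = 3*7 - 5 = 16
Step 4: Total = 3 + 2 + 16 = 21

21


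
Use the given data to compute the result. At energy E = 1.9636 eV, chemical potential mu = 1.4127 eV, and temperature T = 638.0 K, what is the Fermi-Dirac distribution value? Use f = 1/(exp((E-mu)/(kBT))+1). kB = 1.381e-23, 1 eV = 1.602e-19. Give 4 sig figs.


Step 1: (E - mu) = 1.9636 - 1.4127 = 0.5509 eV
Step 2: Convert: (E-mu)*eV = 8.825e-20 J
Step 3: x = (E-mu)*eV/(kB*T) = 10.02
Step 4: f = 1/(exp(10.02)+1) = 4.465e-05

4.465e-05


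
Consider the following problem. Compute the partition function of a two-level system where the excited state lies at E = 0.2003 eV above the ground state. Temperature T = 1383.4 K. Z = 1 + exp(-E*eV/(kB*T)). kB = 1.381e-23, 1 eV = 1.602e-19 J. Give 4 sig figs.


Step 1: Compute beta*E = E*eV/(kB*T) = 0.2003*1.602e-19/(1.381e-23*1383.4) = 1.68
Step 2: exp(-beta*E) = exp(-1.68) = 0.1865
Step 3: Z = 1 + 0.1865 = 1.186

1.186


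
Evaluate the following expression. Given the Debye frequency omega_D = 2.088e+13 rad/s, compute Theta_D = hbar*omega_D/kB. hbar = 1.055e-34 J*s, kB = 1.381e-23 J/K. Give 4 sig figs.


Step 1: hbar*omega_D = 1.055e-34 * 2.088e+13 = 2.203e-21 J
Step 2: Theta_D = 2.203e-21 / 1.381e-23
Step 3: Theta_D = 159.5 K

159.5


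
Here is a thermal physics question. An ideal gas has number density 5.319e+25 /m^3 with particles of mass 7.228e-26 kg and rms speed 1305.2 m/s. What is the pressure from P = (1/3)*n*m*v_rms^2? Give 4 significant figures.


Step 1: v_rms^2 = 1305.2^2 = 1.704e+06
Step 2: n*m = 5.319e+25*7.228e-26 = 3.845
Step 3: P = (1/3)*3.845*1.704e+06 = 2.183e+06 Pa

2.183e+06


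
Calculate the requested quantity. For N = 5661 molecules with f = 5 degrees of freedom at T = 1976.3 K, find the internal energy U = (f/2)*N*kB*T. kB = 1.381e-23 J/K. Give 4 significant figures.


Step 1: f/2 = 5/2 = 2.5
Step 2: N*kB*T = 5661*1.381e-23*1976.3 = 1.545e-16
Step 3: U = 2.5 * 1.545e-16 = 3.863e-16 J

3.863e-16


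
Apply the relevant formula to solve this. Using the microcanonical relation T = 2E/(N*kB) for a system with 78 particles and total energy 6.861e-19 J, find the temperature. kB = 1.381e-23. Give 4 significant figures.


Step 1: Numerator = 2*E = 2*6.861e-19 = 1.372e-18 J
Step 2: Denominator = N*kB = 78*1.381e-23 = 1.077e-21
Step 3: T = 1.372e-18 / 1.077e-21 = 1274 K

1274


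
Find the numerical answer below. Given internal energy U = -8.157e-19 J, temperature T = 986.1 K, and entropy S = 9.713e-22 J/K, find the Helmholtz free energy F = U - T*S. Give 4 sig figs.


Step 1: T*S = 986.1 * 9.713e-22 = 9.578e-19 J
Step 2: F = U - T*S = -8.157e-19 - 9.578e-19
Step 3: F = -1.773e-18 J

-1.773e-18


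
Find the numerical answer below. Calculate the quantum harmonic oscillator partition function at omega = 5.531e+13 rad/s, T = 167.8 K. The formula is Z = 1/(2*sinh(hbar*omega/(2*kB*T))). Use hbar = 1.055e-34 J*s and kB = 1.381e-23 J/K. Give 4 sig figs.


Step 1: Compute x = hbar*omega/(kB*T) = 1.055e-34*5.531e+13/(1.381e-23*167.8) = 2.518
Step 2: x/2 = 1.259
Step 3: sinh(x/2) = 1.619
Step 4: Z = 1/(2*1.619) = 0.3088

0.3088


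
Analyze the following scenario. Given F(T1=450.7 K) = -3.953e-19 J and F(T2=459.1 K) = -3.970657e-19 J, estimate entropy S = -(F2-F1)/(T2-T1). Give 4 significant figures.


Step 1: dF = F2 - F1 = -3.970657e-19 - (-3.953e-19) = -1.7657e-21 J
Step 2: dT = T2 - T1 = 459.1 - 450.7 = 8.4 K
Step 3: S = -dF/dT = -(-1.7657e-21)/8.4 = 2.102e-22 J/K

2.102e-22


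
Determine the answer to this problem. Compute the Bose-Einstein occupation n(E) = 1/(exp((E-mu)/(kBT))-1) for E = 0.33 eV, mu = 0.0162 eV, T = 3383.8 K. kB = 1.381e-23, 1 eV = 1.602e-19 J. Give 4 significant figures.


Step 1: (E - mu) = 0.3138 eV
Step 2: x = (E-mu)*eV/(kB*T) = 0.3138*1.602e-19/(1.381e-23*3383.8) = 1.076
Step 3: exp(x) = 2.932
Step 4: n = 1/(exp(x)-1) = 0.5175

0.5175


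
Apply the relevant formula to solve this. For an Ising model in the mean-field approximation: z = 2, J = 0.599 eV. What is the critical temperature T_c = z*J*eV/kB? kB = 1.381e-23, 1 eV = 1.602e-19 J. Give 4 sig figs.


Step 1: z*J = 2*0.599 = 1.198 eV
Step 2: Convert to Joules: 1.198*1.602e-19 = 1.919e-19 J
Step 3: T_c = 1.919e-19 / 1.381e-23 = 1.39e+04 K

1.39e+04


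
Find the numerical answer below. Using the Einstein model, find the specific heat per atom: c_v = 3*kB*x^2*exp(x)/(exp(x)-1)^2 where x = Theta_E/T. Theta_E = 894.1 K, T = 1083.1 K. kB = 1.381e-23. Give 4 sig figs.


Step 1: x = Theta_E/T = 894.1/1083.1 = 0.8255
Step 2: x^2 = 0.6815
Step 3: exp(x) = 2.283
Step 4: c_v = 3*1.381e-23*0.6815*2.283/(2.283-1)^2 = 3.916e-23

3.916e-23


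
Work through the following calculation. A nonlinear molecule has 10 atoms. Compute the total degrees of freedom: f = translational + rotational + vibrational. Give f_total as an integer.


Step 1: Translational DOF = 3
Step 2: Rotational DOF (nonlinear) = 3
Step 3: Vibrational DOF = 3*10 - 6 = 24
Step 4: Total = 3 + 3 + 24 = 30

30


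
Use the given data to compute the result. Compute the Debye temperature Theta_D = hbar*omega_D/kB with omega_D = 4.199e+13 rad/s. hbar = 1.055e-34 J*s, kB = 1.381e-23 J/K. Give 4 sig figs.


Step 1: hbar*omega_D = 1.055e-34 * 4.199e+13 = 4.43e-21 J
Step 2: Theta_D = 4.43e-21 / 1.381e-23
Step 3: Theta_D = 320.8 K

320.8


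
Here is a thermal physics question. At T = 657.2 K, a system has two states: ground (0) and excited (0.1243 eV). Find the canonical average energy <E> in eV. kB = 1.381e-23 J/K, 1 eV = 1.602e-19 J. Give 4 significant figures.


Step 1: beta*E = 0.1243*1.602e-19/(1.381e-23*657.2) = 2.194
Step 2: exp(-beta*E) = 0.1115
Step 3: <E> = 0.1243*0.1115/(1+0.1115) = 0.01247 eV

0.01247


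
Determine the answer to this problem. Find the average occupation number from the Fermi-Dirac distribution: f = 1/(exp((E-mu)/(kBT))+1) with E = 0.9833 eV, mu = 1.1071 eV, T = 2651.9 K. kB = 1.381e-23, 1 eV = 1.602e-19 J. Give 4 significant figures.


Step 1: (E - mu) = 0.9833 - 1.1071 = -0.1238 eV
Step 2: Convert: (E-mu)*eV = -1.983e-20 J
Step 3: x = (E-mu)*eV/(kB*T) = -0.5415
Step 4: f = 1/(exp(-0.5415)+1) = 0.6322

0.6322
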